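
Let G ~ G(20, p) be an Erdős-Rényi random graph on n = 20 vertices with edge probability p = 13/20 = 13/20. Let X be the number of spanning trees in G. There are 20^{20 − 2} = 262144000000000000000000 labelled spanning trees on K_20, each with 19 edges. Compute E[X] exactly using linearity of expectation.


K_20 has 20^{20 − 2} = 262144000000000000000000 labelled spanning trees.
For each such spanning tree H, let X_H = 1 if all 19 edges of H are present in G. Then P[X_H = 1] = p^{19} = (13/20)^{19} = 1461920290375446110677/5242880000000000000000000.
By linearity of expectation: E[X] = Σ_H E[X_H] = 262144000000000000000000 · p^{19} = 262144000000000000000000 · 1461920290375446110677/5242880000000000000000000 = 1461920290375446110677/20.
Numerically: E[X] ≈ 7.31e+19.

E[X] = 262144000000000000000000 · (13/20)^{19} = 1461920290375446110677/20 ≈ 7.31e+19.


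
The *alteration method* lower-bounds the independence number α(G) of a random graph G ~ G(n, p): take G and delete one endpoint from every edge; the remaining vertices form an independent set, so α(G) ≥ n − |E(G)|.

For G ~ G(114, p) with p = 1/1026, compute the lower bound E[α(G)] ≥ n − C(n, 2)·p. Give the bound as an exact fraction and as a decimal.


E[|E(G)|] = C(114, 2)·p = 6441 · (1/1026) = 113/18.
E[α(G)] ≥ n − E[|E(G)|] = 114 − 113/18 = 1939/18.
Numerically: ≈ 107.722222.
(This is only a lower bound; the true E[α(G)] may be larger.)

E[α(G)] ≥ 1939/18 ≈ 107.722222.


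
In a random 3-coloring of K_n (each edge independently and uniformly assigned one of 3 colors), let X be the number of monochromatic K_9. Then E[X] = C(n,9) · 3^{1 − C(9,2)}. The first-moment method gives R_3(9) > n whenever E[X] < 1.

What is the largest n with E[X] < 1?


We need C(n, 9) · 3^{1 − 36} < 1, i.e. C(n, 9) < 3^{36 − 1} = 50031545098999707.
Check values of n near the boundary:
  n = 297: C(297, 9) = 43842345008337645; 43842345008337645 < 50031545098999707? YES
  n = 298: C(298, 9) = 45207677551849890; 45207677551849890 < 50031545098999707? YES
  n = 299: C(299, 9) = 46610674441390059; 46610674441390059 < 50031545098999707? YES
  n = 300: C(300, 9) = 48052241692154700; 48052241692154700 < 50031545098999707? YES
  n = 301: C(301, 9) = 49533303936090975; 49533303936090975 < 50031545098999707? YES
  n = 302: C(302, 9) = 51054804739588650; 51054804739588650 < 50031545098999707? NO
  n = 303: C(303, 9) = 52617706925494425; 52617706925494425 < 50031545098999707? NO
  n = 304: C(304, 9) = 54222992899492560; 54222992899492560 < 50031545098999707? NO
The largest n with C(n, 9) < 50031545098999707 is n = 301 (where E[X] = 16511101312030325/16677181699666569 ≈ 0.99004). Hence R_3(9) > 301, i.e. R_3(9) ≥ 302.

Largest n = 301; hence R_3(9) > 301.


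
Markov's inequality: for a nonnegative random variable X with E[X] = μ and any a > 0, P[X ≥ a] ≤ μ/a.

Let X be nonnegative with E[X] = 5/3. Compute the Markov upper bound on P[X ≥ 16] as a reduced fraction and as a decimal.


μ = E[X] = 5/3, a = 16.
Markov: P[X ≥ 16] ≤ μ/a = (5/3)/16 = 5/48.
Numerically: ≈ 0.1042.
(Since a = 16 > μ = 1.6667, the bound 5/48 is < 1 and informative.)

P[X ≥ 16] ≤ 5/48 ≈ 0.1042.


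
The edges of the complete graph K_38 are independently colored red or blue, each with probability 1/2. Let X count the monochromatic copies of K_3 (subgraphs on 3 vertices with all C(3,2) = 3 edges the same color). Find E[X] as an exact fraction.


Let X = Σ_S X_S over the C(38, 3) = 8436 subsets S of size 3, where X_S = 1 if the K_3 on S is monochromatic.
For a fixed S, the K_3 on S has C(3, 2) = 3 edges. P[all 3 edges red] = (1/2)^3, and likewise for blue, so P[monochromatic] = 2·(1/2)^3 = 2^{1 − 3} = 1/4.
By linearity of expectation: E[X] = C(38, 3) · 2^{1 − 3} = 8436 · 1/4 = 2109.
Numerically: E[X] ≈ 2109.00000.

E[X] = C(38,3)·2^(1−C(3,2)) = 2109 ≈ 2109.00000.


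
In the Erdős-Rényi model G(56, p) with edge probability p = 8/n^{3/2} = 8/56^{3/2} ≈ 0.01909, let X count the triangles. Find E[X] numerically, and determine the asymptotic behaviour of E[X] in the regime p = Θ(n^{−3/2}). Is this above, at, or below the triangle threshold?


Number of potential triangles: C(56, 3) = 27720.
Each occurs with probability p³ ≈ (0.01909)³ ≈ 6.9570294e-06.
By linearity: E[X] = C(56, 3)·p³ ≈ 27720 · 6.9570294e-06 ≈ 0.19285.
Since α = 3/2 > 1, p = c/n^{3/2} = o(1/n) is below the triangle threshold p ~ 1/n. Asymptotically E[X] ~ (c³/6)·n^{3(1−α)} = (8³/6)·n^{-1.5} → 0, so by Markov's inequality G has no triangles w.h.p.

E[X] ≈ 0.19285; in regime p = Θ(1/n^{3/2}) E[X] tends to 0 (below the triangle threshold p ~ 1/n).


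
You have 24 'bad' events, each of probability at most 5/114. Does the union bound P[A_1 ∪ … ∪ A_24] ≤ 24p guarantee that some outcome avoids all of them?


Union bound: P[∪_{i=1}^{24} A_i] ≤ Σ_i P[A_i] ≤ 24·p = 24·(5/114) = 20/19.
Numerically: 20/19 ≈ 1.05263.
Is 20/19 < 1? NO.
Since the bound 20/19 is ≥ 1, the union bound is uninformative here; it does NOT by itself certify existence.

24·p = 20/19 ≈ 1.05263; existence NOT certified by the union bound.


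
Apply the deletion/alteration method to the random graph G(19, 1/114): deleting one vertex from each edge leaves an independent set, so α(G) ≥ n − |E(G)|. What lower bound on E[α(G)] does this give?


E[|E(G)|] = C(19, 2)·p = 171 · (1/114) = 3/2.
E[α(G)] ≥ n − E[|E(G)|] = 19 − 3/2 = 35/2.
Numerically: ≈ 17.500000.
(This is only a lower bound; the true E[α(G)] may be larger.)

E[α(G)] ≥ 35/2 ≈ 17.500000.


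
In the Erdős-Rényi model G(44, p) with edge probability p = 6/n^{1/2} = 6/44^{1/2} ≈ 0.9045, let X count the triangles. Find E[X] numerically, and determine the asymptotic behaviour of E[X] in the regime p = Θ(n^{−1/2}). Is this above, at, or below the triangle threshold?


Number of potential triangles: C(44, 3) = 13244.
Each occurs with probability p³ ≈ (0.9045)³ ≈ 7.400733e-01.
By linearity: E[X] = C(44, 3)·p³ ≈ 13244 · 7.400733e-01 ≈ 9801.5308.
Since α = 1/2 < 1, p = c/n^{1/2} ≫ 1/n is above the triangle threshold p ~ 1/n. Asymptotically E[X] ~ (c³/6)·n^{3(1−α)} = (6³/6)·n^{1.5} → ∞; triangles are abundant w.h.p.

E[X] ≈ 9801.5308; in regime p = Θ(1/n^{1/2}) E[X] diverges (above the triangle threshold p ~ 1/n).


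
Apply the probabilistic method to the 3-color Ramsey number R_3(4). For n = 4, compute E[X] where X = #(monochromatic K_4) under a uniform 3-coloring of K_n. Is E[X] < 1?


E[X] = C(4, 4) · 3^{1 − 6} = 1 · 3^{−5} = 1/243.
As a reduced fraction: E[X] = 1/243 ≈ 0.0041.
Is E[X] < 1? YES.
Since E[X] < 1, there exists a 3-coloring of K_{4} with no monochromatic K_4; hence R_3(4) > 4.

E[X] = 1/243 ≈ 0.0041; E[X] < 1, so R_3(4) > 4.


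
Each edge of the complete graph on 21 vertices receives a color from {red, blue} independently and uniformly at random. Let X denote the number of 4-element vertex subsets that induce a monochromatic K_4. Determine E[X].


Let X = Σ_S X_S over the C(21, 4) = 5985 subsets S of size 4, where X_S = 1 if the K_4 on S is monochromatic.
For a fixed S, the K_4 on S has C(4, 2) = 6 edges. P[all 6 edges red] = (1/2)^6, and likewise for blue, so P[monochromatic] = 2·(1/2)^6 = 2^{1 − 6} = 1/32.
By linearity: E[X] = C(21, 4) · 2^{1 − 6} = 5985 · 1/32 = 5985/32.
Numerically: E[X] ≈ 187.031250.

E[X] = C(21,4)·2^(1−C(4,2)) = 5985/32 ≈ 187.031250.


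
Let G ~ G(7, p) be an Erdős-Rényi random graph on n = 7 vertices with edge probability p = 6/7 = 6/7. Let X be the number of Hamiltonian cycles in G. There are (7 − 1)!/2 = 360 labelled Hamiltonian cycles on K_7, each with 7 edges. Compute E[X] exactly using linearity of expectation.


K_7 has (7 − 1)!/2 = 360 labelled Hamiltonian cycles.
For each such Hamiltonian cycle H, let X_H = 1 if all 7 edges of H are present in G. Then P[X_H = 1] = p^{7} = (6/7)^{7} = 279936/823543.
Summing the indicators: E[X] = Σ_H E[X_H] = 360 · p^{7} = 360 · 279936/823543 = 100776960/823543.
Numerically: E[X] ≈ 122.37.

E[X] = 360 · (6/7)^{7} = 100776960/823543 ≈ 122.37.


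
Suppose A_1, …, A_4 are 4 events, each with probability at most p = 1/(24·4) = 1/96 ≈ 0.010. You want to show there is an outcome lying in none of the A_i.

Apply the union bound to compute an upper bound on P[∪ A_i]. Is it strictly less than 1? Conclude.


Union bound: P[∪_{i=1}^{4} A_i] ≤ Σ_i P[A_i] ≤ 4·p = 4·(1/96) = 1/24.
Numerically: 1/24 ≈ 0.042.
Is 1/24 < 1? YES.
Since P[∪ A_i] ≤ 1/24 < 1, the complement has P[∩ A_i^c] ≥ 1 − 1/24 = 23/24 > 0, so some outcome avoids every A_i.

4·p = 1/24 ≈ 0.042; existence CERTIFIED by the union bound.


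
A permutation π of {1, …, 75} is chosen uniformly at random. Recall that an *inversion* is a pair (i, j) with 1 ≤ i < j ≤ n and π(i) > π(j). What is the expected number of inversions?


Write X = Σ X_I over the C(75, 2) = 2775 pairs i < j, with X_I the indicator of one inversion.
There are 2775 indicators.
For each fixed pair i < j, the values π(i) and π(j) are two distinct elements of {1, …, 75} in uniformly random order; by symmetry P[π(i) > π(j)] = 1/2.
By linearity: E[X] = 2775 · (1/2) = C(75, 2) · (1/2) = 2775/2 = 2775/2 ≈ 1387.500.

E[X] = 2775/2 = 1387.500.


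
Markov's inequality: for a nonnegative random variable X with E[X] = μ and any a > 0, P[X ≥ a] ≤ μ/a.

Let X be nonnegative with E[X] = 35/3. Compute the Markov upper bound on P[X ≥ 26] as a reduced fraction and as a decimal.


μ = E[X] = 35/3, a = 26.
Markov: P[X ≥ 26] ≤ μ/a = (35/3)/26 = 35/78.
Numerically: ≈ 0.448718.
(Since a = 26 > μ = 11.666667, the bound 35/78 is < 1 and informative.)

P[X ≥ 26] ≤ 35/78 ≈ 0.448718.


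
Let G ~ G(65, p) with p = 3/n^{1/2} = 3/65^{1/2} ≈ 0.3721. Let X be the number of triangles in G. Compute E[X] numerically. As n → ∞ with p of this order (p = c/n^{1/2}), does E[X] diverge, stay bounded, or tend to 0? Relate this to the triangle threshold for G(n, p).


Number of potential triangles: C(65, 3) = 43680.
Each occurs with probability p³ ≈ (0.3721)³ ≈ 5.1522121e-02.
By linearity: E[X] = C(65, 3)·p³ ≈ 43680 · 5.1522121e-02 ≈ 2250.48622.
Since α = 1/2 < 1, p = c/n^{1/2} ≫ 1/n is above the triangle threshold p ~ 1/n. Asymptotically E[X] ~ (c³/6)·n^{3(1−α)} = (3³/6)·n^{1.5} → ∞; triangles are abundant w.h.p.

E[X] ≈ 2250.48622; in regime p = Θ(1/n^{1/2}) E[X] diverges (above the triangle threshold p ~ 1/n).


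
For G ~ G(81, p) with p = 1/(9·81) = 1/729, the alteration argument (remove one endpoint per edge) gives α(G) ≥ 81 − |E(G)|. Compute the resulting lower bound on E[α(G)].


E[|E(G)|] = C(81, 2)·p = 3240 · (1/729) = 40/9.
E[α(G)] ≥ n − E[|E(G)|] = 81 − 40/9 = 689/9.
Numerically: ≈ 76.555556.
(This is only a lower bound; the true E[α(G)] may be larger.)

E[α(G)] ≥ 689/9 ≈ 76.555556.


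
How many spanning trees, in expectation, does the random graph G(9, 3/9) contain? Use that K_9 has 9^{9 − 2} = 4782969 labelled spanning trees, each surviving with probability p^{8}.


K_9 has 9^{9 − 2} = 4782969 labelled spanning trees.
For each such spanning tree H, let X_H = 1 if all 8 edges of H are present in G. Then P[X_H = 1] = p^{8} = (1/3)^{8} = 1/6561.
By linearity: E[X] = Σ_H E[X_H] = 4782969 · p^{8} = 4782969 · 1/6561 = 729.
Numerically: E[X] ≈ 729.

E[X] = 4782969 · (1/3)^{8} = 729 ≈ 729.


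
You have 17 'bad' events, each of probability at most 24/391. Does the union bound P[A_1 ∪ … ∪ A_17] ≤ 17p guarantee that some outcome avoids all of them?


Union bound: P[∪_{i=1}^{17} A_i] ≤ Σ_i P[A_i] ≤ 17·p = 17·(24/391) = 24/23.
Numerically: 24/23 ≈ 1.0434783.
Is 24/23 < 1? NO.
Since the bound 24/23 is ≥ 1, the union bound is uninformative here; it does NOT by itself certify existence.

17·p = 24/23 ≈ 1.0434783; existence NOT certified by the union bound.


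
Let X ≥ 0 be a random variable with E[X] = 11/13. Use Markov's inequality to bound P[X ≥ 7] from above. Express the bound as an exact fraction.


μ = E[X] = 11/13, a = 7.
Markov: P[X ≥ 7] ≤ μ/a = (11/13)/7 = 11/91.
Numerically: ≈ 0.1209.
(Since a = 7 > μ = 0.8462, the bound 11/91 is < 1 and informative.)

P[X ≥ 7] ≤ 11/91 ≈ 0.1209.


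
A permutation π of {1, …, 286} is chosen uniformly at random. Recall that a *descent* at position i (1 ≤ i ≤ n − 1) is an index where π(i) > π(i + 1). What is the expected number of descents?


Write X = Σ X_I over i = 1, …, 285, with X_I the indicator of one descent.
There are 285 indicators.
For each fixed i, the pair (π(i), π(i+1)) is a uniformly random ordered pair of distinct values from {1, …, 286}; by symmetry P[π(i) > π(i+1)] = 1/2.
By linearity: E[X] = 285 · (1/2) = (286 − 1) · (1/2) = 285/2 ≈ 142.500000.

E[X] = 285/2 = 142.500000.


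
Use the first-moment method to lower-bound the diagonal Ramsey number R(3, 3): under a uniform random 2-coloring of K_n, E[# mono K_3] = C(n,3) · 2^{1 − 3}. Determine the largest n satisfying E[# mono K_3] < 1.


We need C(n, 3) · 2^{1 − 3} < 1, i.e. C(n, 3) < 2^{3 − 1} = 4.
Check values of n near the boundary:
  n = 3: C(3, 3) = 1; 1 < 4? YES
  n = 4: C(4, 3) = 4; 4 < 4? NO
The largest n with C(n, 3) < 4 is n = 3 (where E[X] = 1/4 ≈ 0.25000). Hence R(3, 3) > 3, i.e. R(3, 3) ≥ 4.

Largest n = 3; hence R(3, 3) > 3.


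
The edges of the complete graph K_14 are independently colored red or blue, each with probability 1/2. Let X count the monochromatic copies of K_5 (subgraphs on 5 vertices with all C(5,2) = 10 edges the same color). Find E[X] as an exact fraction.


Let X = Σ_S X_S over the C(14, 5) = 2002 subsets S of size 5, where X_S = 1 if the K_5 on S is monochromatic.
For a fixed S, the K_5 on S has C(5, 2) = 10 edges. P[all 10 edges red] = (1/2)^10, and likewise for blue, so P[monochromatic] = 2·(1/2)^10 = 2^{1 − 10} = 1/512.
Summing: E[X] = C(14, 5) · 2^{1 − 10} = 2002 · 1/512 = 1001/256.
Numerically: E[X] ≈ 3.9102.

E[X] = C(14,5)·2^(1−C(5,2)) = 1001/256 ≈ 3.9102.


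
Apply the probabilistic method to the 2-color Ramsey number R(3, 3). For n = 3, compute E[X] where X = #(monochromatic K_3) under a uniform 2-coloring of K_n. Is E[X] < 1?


E[X] = C(3, 3) · 2^{1 − 3} = 1 · 2^{−2} = 1/4.
As a reduced fraction: E[X] = 1/4 ≈ 0.25000.
Is E[X] < 1? YES.
Since E[X] < 1, there exists a 2-coloring of K_{3} with no monochromatic K_3; hence R(3, 3) > 3.

E[X] = 1/4 ≈ 0.25000; E[X] < 1, so R(3, 3) > 3.


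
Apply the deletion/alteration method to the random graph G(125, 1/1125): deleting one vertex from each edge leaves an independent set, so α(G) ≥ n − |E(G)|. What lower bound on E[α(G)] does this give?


E[|E(G)|] = C(125, 2)·p = 7750 · (1/1125) = 62/9.
E[α(G)] ≥ n − E[|E(G)|] = 125 − 62/9 = 1063/9.
Numerically: ≈ 118.111.
(This is only a lower bound; the true E[α(G)] may be larger.)

E[α(G)] ≥ 1063/9 ≈ 118.111.


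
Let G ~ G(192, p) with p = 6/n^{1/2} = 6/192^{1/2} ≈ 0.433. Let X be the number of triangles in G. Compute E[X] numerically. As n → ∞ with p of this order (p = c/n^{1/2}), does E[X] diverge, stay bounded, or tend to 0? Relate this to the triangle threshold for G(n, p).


Number of potential triangles: C(192, 3) = 1161280.
Each occurs with probability p³ ≈ (0.433)³ ≈ 8.118988e-02.
By linearity: E[X] = C(192, 3)·p³ ≈ 1161280 · 8.118988e-02 ≈ 94284.1857.
Since α = 1/2 < 1, p = c/n^{1/2} ≫ 1/n is above the triangle threshold p ~ 1/n. Asymptotically E[X] ~ (c³/6)·n^{3(1−α)} = (6³/6)·n^{1.5} → ∞; triangles are abundant w.h.p.

E[X] ≈ 94284.1857; in regime p = Θ(1/n^{1/2}) E[X] diverges (above the triangle threshold p ~ 1/n).


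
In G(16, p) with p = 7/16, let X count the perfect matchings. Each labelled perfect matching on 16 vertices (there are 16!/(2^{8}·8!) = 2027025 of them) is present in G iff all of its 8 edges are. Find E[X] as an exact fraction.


K_16 has 16!/(2^{8}·8!) = 2027025 labelled perfect matchings.
For each such perfect matching H, let X_H = 1 if all 8 edges of H are present in G. Then P[X_H = 1] = p^{8} = (7/16)^{8} = 5764801/4294967296.
By linearity of expectation: E[X] = Σ_H E[X_H] = 2027025 · p^{8} = 2027025 · 5764801/4294967296 = 11685395747025/4294967296.
Numerically: E[X] ≈ 2.72e+03.

E[X] = 2027025 · (7/16)^{8} = 11685395747025/4294967296 ≈ 2.72e+03.


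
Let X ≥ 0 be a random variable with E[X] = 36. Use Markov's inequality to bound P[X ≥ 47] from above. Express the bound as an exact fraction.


μ = E[X] = 36, a = 47.
Markov: P[X ≥ 47] ≤ μ/a = (36)/47 = 36/47.
Numerically: ≈ 0.766.
(Since a = 47 > μ = 36.000, the bound 36/47 is < 1 and informative.)

P[X ≥ 47] ≤ 36/47 ≈ 0.766.


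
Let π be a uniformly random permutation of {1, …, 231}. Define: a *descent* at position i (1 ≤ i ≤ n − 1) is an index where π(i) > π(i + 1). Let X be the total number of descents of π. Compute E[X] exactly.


Write X = Σ X_I over i = 1, …, 230, with X_I the indicator of one descent.
There are 230 indicators.
For each fixed i, the pair (π(i), π(i+1)) is a uniformly random ordered pair of distinct values from {1, …, 231}; by symmetry P[π(i) > π(i+1)] = 1/2.
By linearity: E[X] = 230 · (1/2) = (231 − 1) · (1/2) = 115 ≈ 115.000000.

E[X] = 115 = 115.000000.


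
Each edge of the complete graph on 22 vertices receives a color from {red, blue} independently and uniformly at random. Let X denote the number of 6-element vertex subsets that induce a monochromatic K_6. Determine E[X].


Let X = Σ_S X_S over the C(22, 6) = 74613 subsets S of size 6, where X_S = 1 if the K_6 on S is monochromatic.
For a fixed S, the K_6 on S has C(6, 2) = 15 edges. P[all 15 edges red] = (1/2)^15, and likewise for blue, so P[monochromatic] = 2·(1/2)^15 = 2^{1 − 15} = 1/16384.
Summing: E[X] = C(22, 6) · 2^{1 − 15} = 74613 · 1/16384 = 74613/16384.
Numerically: E[X] ≈ 4.554016.

E[X] = C(22,6)·2^(1−C(6,2)) = 74613/16384 ≈ 4.554016.


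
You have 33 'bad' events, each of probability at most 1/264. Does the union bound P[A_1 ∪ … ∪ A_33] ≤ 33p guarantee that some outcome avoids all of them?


Union bound: P[∪_{i=1}^{33} A_i] ≤ Σ_i P[A_i] ≤ 33·p = 33·(1/264) = 1/8.
Numerically: 1/8 ≈ 0.1250000.
Is 1/8 < 1? YES.
Since P[∪ A_i] ≤ 1/8 < 1, the complement has P[∩ A_i^c] ≥ 1 − 1/8 = 7/8 > 0, so some outcome avoids every A_i.

33·p = 1/8 ≈ 0.1250000; existence CERTIFIED by the union bound.


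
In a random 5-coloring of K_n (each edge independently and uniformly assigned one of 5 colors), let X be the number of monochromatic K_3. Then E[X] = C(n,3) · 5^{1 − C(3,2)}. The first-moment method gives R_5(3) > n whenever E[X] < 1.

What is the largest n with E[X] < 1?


We need C(n, 3) · 5^{1 − 3} < 1, i.e. C(n, 3) < 5^{3 − 1} = 25.
Check values of n near the boundary:
  n = 3: C(3, 3) = 1; 1 < 25? YES
  n = 4: C(4, 3) = 4; 4 < 25? YES
  n = 5: C(5, 3) = 10; 10 < 25? YES
  n = 6: C(6, 3) = 20; 20 < 25? YES
  n = 7: C(7, 3) = 35; 35 < 25? NO
  n = 8: C(8, 3) = 56; 56 < 25? NO
  n = 9: C(9, 3) = 84; 84 < 25? NO
The largest n with C(n, 3) < 25 is n = 6 (where E[X] = 4/5 ≈ 0.800000). Hence R_5(3) > 6, i.e. R_5(3) ≥ 7.

Largest n = 6; hence R_5(3) > 6.


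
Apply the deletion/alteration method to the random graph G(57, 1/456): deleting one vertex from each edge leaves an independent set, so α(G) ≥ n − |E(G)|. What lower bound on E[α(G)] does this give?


E[|E(G)|] = C(57, 2)·p = 1596 · (1/456) = 7/2.
E[α(G)] ≥ n − E[|E(G)|] = 57 − 7/2 = 107/2.
Numerically: ≈ 53.50000.
(This is only a lower bound; the true E[α(G)] may be larger.)

E[α(G)] ≥ 107/2 ≈ 53.50000.


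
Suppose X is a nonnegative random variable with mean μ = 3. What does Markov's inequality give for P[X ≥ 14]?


μ = E[X] = 3, a = 14.
Markov: P[X ≥ 14] ≤ μ/a = (3)/14 = 3/14.
Numerically: ≈ 0.214286.
(Since a = 14 > μ = 3.000000, the bound 3/14 is < 1 and informative.)

P[X ≥ 14] ≤ 3/14 ≈ 0.214286.


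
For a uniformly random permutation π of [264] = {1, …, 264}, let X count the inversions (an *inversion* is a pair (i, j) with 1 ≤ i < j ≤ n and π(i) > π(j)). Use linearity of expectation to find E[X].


Write X = Σ X_I over the C(264, 2) = 34716 pairs i < j, with X_I the indicator of one inversion.
There are 34716 indicators.
For each fixed pair i < j, the values π(i) and π(j) are two distinct elements of {1, …, 264} in uniformly random order; by symmetry P[π(i) > π(j)] = 1/2.
By linearity: E[X] = 34716 · (1/2) = C(264, 2) · (1/2) = 34716/2 = 17358 ≈ 17358.0000.

E[X] = 17358 = 17358.0000.


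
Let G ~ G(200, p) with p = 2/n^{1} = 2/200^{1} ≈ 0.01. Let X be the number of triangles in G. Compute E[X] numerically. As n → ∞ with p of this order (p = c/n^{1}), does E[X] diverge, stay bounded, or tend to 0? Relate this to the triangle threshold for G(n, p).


Number of potential triangles: C(200, 3) = 1313400.
Each occurs with probability p³ ≈ (0.01)³ ≈ 1.00000000e-06.
By linearity: E[X] = C(200, 3)·p³ ≈ 1313400 · 1.00000000e-06 ≈ 1.313400.
Here α = 1, so p = 2/n is exactly at the triangle threshold p ~ 1/n. Asymptotically E[X] → c³/6 = 2³/6 = 4/3 ≈ 1.333333, a bounded constant. In this regime the triangle count is asymptotically Poisson(c³/6).

E[X] ≈ 1.313400; in regime p = Θ(1/n^{1}) E[X] stays bounded (at the triangle threshold p ~ 1/n).


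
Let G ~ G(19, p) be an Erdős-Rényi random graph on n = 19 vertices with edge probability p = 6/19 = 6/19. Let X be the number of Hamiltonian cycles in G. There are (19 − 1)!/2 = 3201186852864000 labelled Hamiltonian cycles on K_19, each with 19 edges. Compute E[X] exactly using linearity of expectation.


K_19 has (19 − 1)!/2 = 3201186852864000 labelled Hamiltonian cycles.
For each such Hamiltonian cycle H, let X_H = 1 if all 19 edges of H are present in G. Then P[X_H = 1] = p^{19} = (6/19)^{19} = 609359740010496/1978419655660313589123979.
By linearity: E[X] = Σ_H E[X_H] = 3201186852864000 · p^{19} = 3201186852864000 · 609359740010496/1978419655660313589123979 = 1950674388386224952567660544000/1978419655660313589123979.
Numerically: E[X] ≈ 985976.

E[X] = 3201186852864000 · (6/19)^{19} = 1950674388386224952567660544000/1978419655660313589123979 ≈ 985976.


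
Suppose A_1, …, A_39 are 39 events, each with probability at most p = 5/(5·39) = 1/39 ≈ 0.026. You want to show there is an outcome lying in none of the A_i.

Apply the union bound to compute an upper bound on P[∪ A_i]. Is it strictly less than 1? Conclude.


Union bound: P[∪_{i=1}^{39} A_i] ≤ Σ_i P[A_i] ≤ 39·p = 39·(1/39) = 1.
Numerically: 1 ≈ 1.000.
Is 1 < 1? NO.
Since the bound 1 is ≥ 1, the union bound is uninformative here; it does NOT by itself certify existence.

39·p = 1 ≈ 1.000; existence NOT certified by the union bound.


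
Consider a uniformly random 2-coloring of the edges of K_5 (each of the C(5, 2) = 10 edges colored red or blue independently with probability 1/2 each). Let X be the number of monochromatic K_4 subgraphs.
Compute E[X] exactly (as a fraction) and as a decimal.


Let X = Σ_S X_S over the C(5, 4) = 5 subsets S of size 4, where X_S = 1 if the K_4 on S is monochromatic.
For a fixed S, the K_4 on S has C(4, 2) = 6 edges. P[all 6 edges red] = (1/2)^6, and likewise for blue, so P[monochromatic] = 2·(1/2)^6 = 2^{1 − 6} = 1/32.
By linearity of expectation: E[X] = C(5, 4) · 2^{1 − 6} = 5 · 1/32 = 5/32.
Numerically: E[X] ≈ 0.156250.

E[X] = C(5,4)·2^(1−C(4,2)) = 5/32 ≈ 0.156250.


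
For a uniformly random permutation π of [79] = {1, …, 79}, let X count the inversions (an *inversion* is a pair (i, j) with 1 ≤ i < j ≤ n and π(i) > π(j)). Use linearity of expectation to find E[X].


Write X = Σ X_I over the C(79, 2) = 3081 pairs i < j, with X_I the indicator of one inversion.
There are 3081 indicators.
For each fixed pair i < j, the values π(i) and π(j) are two distinct elements of {1, …, 79} in uniformly random order; by symmetry P[π(i) > π(j)] = 1/2.
By linearity: E[X] = 3081 · (1/2) = C(79, 2) · (1/2) = 3081/2 = 3081/2 ≈ 1540.500000.

E[X] = 3081/2 = 1540.500000.


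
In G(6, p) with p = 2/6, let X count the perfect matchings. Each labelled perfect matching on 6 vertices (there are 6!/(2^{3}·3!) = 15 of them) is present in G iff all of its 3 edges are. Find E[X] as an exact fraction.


K_6 has 6!/(2^{3}·3!) = 15 labelled perfect matchings.
For each such perfect matching H, let X_H = 1 if all 3 edges of H are present in G. Then P[X_H = 1] = p^{3} = (1/3)^{3} = 1/27.
By linearity of expectation: E[X] = Σ_H E[X_H] = 15 · p^{3} = 15 · 1/27 = 5/9.
Numerically: E[X] ≈ 0.556.

E[X] = 15 · (1/3)^{3} = 5/9 ≈ 0.556.


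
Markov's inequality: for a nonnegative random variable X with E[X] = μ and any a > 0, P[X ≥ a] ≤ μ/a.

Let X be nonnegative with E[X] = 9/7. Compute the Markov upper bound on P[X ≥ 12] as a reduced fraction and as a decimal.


μ = E[X] = 9/7, a = 12.
Markov: P[X ≥ 12] ≤ μ/a = (9/7)/12 = 3/28.
Numerically: ≈ 0.1071.
(Since a = 12 > μ = 1.2857, the bound 3/28 is < 1 and informative.)

P[X ≥ 12] ≤ 3/28 ≈ 0.1071.


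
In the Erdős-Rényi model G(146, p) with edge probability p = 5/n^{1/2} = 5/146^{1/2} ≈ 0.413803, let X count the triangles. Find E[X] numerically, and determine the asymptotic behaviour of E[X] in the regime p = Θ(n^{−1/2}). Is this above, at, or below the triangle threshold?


Number of potential triangles: C(146, 3) = 508080.
Each occurs with probability p³ ≈ (0.413803)³ ≈ 7.08566685e-02.
By linearity: E[X] = C(146, 3)·p³ ≈ 508080 · 7.08566685e-02 ≈ 36000.856154.
Since α = 1/2 < 1, p = c/n^{1/2} ≫ 1/n is above the triangle threshold p ~ 1/n. Asymptotically E[X] ~ (c³/6)·n^{3(1−α)} = (5³/6)·n^{1.5} → ∞; triangles are abundant w.h.p.

E[X] ≈ 36000.856154; in regime p = Θ(1/n^{1/2}) E[X] diverges (above the triangle threshold p ~ 1/n).


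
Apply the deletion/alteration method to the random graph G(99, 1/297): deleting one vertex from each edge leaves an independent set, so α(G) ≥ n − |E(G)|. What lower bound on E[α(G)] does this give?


E[|E(G)|] = C(99, 2)·p = 4851 · (1/297) = 49/3.
E[α(G)] ≥ n − E[|E(G)|] = 99 − 49/3 = 248/3.
Numerically: ≈ 82.666667.
(This is only a lower bound; the true E[α(G)] may be larger.)

E[α(G)] ≥ 248/3 ≈ 82.666667.


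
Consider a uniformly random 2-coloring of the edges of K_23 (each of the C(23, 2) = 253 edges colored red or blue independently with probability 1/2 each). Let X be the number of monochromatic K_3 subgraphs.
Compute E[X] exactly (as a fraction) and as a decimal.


Let X = Σ_S X_S over the C(23, 3) = 1771 subsets S of size 3, where X_S = 1 if the K_3 on S is monochromatic.
For a fixed S, the K_3 on S has C(3, 2) = 3 edges. P[all 3 edges red] = (1/2)^3, and likewise for blue, so P[monochromatic] = 2·(1/2)^3 = 2^{1 − 3} = 1/4.
By linearity: E[X] = C(23, 3) · 2^{1 − 3} = 1771 · 1/4 = 1771/4.
Numerically: E[X] ≈ 442.750.

E[X] = C(23,3)·2^(1−C(3,2)) = 1771/4 ≈ 442.750.


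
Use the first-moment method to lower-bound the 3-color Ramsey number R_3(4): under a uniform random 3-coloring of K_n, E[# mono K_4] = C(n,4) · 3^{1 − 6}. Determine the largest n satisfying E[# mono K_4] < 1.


We need C(n, 4) · 3^{1 − 6} < 1, i.e. C(n, 4) < 3^{6 − 1} = 243.
Check values of n near the boundary:
  n = 4: C(4, 4) = 1; 1 < 243? YES
  n = 5: C(5, 4) = 5; 5 < 243? YES
  n = 6: C(6, 4) = 15; 15 < 243? YES
  n = 7: C(7, 4) = 35; 35 < 243? YES
  n = 8: C(8, 4) = 70; 70 < 243? YES
  n = 9: C(9, 4) = 126; 126 < 243? YES
  n = 10: C(10, 4) = 210; 210 < 243? YES
  n = 11: C(11, 4) = 330; 330 < 243? NO
The largest n with C(n, 4) < 243 is n = 10 (where E[X] = 70/81 ≈ 0.86420). Hence R_3(4) > 10, i.e. R_3(4) ≥ 11.

Largest n = 10; hence R_3(4) > 10.


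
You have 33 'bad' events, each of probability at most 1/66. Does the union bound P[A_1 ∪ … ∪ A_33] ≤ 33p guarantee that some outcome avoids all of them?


Union bound: P[∪_{i=1}^{33} A_i] ≤ Σ_i P[A_i] ≤ 33·p = 33·(1/66) = 1/2.
Numerically: 1/2 ≈ 0.50000.
Is 1/2 < 1? YES.
Since P[∪ A_i] ≤ 1/2 < 1, the complement has P[∩ A_i^c] ≥ 1 − 1/2 = 1/2 > 0, so some outcome avoids every A_i.

33·p = 1/2 ≈ 0.50000; existence CERTIFIED by the union bound.


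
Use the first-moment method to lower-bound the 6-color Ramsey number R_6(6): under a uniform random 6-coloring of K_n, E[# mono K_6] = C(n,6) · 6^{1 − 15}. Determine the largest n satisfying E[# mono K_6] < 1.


We need C(n, 6) · 6^{1 − 15} < 1, i.e. C(n, 6) < 6^{15 − 1} = 78364164096.
Check values of n near the boundary:
  n = 194: C(194, 6) = 68482017072; 68482017072 < 78364164096? YES
  n = 195: C(195, 6) = 70656049360; 70656049360 < 78364164096? YES
  n = 196: C(196, 6) = 72887293024; 72887293024 < 78364164096? YES
  n = 197: C(197, 6) = 75176946208; 75176946208 < 78364164096? YES
  n = 198: C(198, 6) = 77526225777; 77526225777 < 78364164096? YES
  n = 199: C(199, 6) = 79936367511; 79936367511 < 78364164096? NO
  n = 200: C(200, 6) = 82408626300; 82408626300 < 78364164096? NO
  n = 201: C(201, 6) = 84944276340; 84944276340 < 78364164096? NO
The largest n with C(n, 6) < 78364164096 is n = 198 (where E[X] = 25842075259/26121388032 ≈ 0.9893071). Hence R_6(6) > 198, i.e. R_6(6) ≥ 199.

Largest n = 198; hence R_6(6) > 198.


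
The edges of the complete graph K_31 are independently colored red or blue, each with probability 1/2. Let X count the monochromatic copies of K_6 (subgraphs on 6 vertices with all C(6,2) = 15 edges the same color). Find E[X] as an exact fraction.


Let X = Σ_S X_S over the C(31, 6) = 736281 subsets S of size 6, where X_S = 1 if the K_6 on S is monochromatic.
For a fixed S, the K_6 on S has C(6, 2) = 15 edges. P[all 15 edges red] = (1/2)^15, and likewise for blue, so P[monochromatic] = 2·(1/2)^15 = 2^{1 − 15} = 1/16384.
By linearity of expectation: E[X] = C(31, 6) · 2^{1 − 15} = 736281 · 1/16384 = 736281/16384.
Numerically: E[X] ≈ 44.939026.

E[X] = C(31,6)·2^(1−C(6,2)) = 736281/16384 ≈ 44.939026.


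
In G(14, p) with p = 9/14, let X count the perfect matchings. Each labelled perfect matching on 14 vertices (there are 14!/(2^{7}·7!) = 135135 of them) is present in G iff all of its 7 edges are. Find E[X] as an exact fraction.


K_14 has 14!/(2^{7}·7!) = 135135 labelled perfect matchings.
For each such perfect matching H, let X_H = 1 if all 7 edges of H are present in G. Then P[X_H = 1] = p^{7} = (9/14)^{7} = 4782969/105413504.
Summing the indicators: E[X] = Σ_H E[X_H] = 135135 · p^{7} = 135135 · 4782969/105413504 = 92335216545/15059072.
Numerically: E[X] ≈ 6.13e+03.

E[X] = 135135 · (9/14)^{7} = 92335216545/15059072 ≈ 6.13e+03.


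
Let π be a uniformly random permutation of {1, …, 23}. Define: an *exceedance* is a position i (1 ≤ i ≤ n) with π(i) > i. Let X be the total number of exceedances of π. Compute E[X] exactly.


Write X = Σ_{i=1}^{23} X_i, where X_i = 1_{π(i) > i}.
For each fixed i, π(i) is uniform over {1, …, 23} (marginal of a uniform permutation), so P[π(i) > i] = (n − i)/n. Summing: Σ_{i=1}^{23} (n − i)/n = (0 + 1 + … + 22)/23 = 23(23 − 1)/(2·23) = (23 − 1)/2.
Hence E[X] = Σ_{i=1}^{23} (23 − i)/23 = 11 ≈ 11.00000.

E[X] = 11 = 11.00000.


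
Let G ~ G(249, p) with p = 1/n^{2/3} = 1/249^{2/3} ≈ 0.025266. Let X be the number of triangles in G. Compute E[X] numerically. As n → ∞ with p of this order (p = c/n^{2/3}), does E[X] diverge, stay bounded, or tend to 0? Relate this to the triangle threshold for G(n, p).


Number of potential triangles: C(249, 3) = 2542124.
Each occurs with probability p³ ≈ (0.025266)³ ≈ 1.6128772e-05.
By linearity: E[X] = C(249, 3)·p³ ≈ 2542124 · 1.6128772e-05 ≈ 41.00134.
Since α = 2/3 < 1, p = c/n^{2/3} ≫ 1/n is above the triangle threshold p ~ 1/n. Asymptotically E[X] ~ (c³/6)·n^{3(1−α)} = (1³/6)·n^{1} → ∞; triangles are abundant w.h.p.

E[X] ≈ 41.00134; in regime p = Θ(1/n^{2/3}) E[X] diverges (above the triangle threshold p ~ 1/n).


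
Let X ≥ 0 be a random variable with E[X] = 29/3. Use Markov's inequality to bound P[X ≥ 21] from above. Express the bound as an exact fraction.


μ = E[X] = 29/3, a = 21.
Markov: P[X ≥ 21] ≤ μ/a = (29/3)/21 = 29/63.
Numerically: ≈ 0.460317.
(Since a = 21 > μ = 9.666667, the bound 29/63 is < 1 and informative.)

P[X ≥ 21] ≤ 29/63 ≈ 0.460317.


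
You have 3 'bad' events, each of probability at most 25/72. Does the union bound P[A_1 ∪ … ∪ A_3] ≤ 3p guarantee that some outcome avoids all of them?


Union bound: P[∪_{i=1}^{3} A_i] ≤ Σ_i P[A_i] ≤ 3·p = 3·(25/72) = 25/24.
Numerically: 25/24 ≈ 1.0417.
Is 25/24 < 1? NO.
Since the bound 25/24 is ≥ 1, the union bound is uninformative here; it does NOT by itself certify existence.

3·p = 25/24 ≈ 1.0417; existence NOT certified by the union bound.


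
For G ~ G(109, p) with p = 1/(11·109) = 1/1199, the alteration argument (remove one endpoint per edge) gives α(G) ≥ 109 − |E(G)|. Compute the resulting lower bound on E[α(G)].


E[|E(G)|] = C(109, 2)·p = 5886 · (1/1199) = 54/11.
E[α(G)] ≥ n − E[|E(G)|] = 109 − 54/11 = 1145/11.
Numerically: ≈ 104.09091.
(This is only a lower bound; the true E[α(G)] may be larger.)

E[α(G)] ≥ 1145/11 ≈ 104.09091.


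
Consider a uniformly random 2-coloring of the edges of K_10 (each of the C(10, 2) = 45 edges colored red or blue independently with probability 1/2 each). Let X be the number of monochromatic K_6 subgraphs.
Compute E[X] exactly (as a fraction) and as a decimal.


Let X = Σ_S X_S over the C(10, 6) = 210 subsets S of size 6, where X_S = 1 if the K_6 on S is monochromatic.
For a fixed S, the K_6 on S has C(6, 2) = 15 edges. P[all 15 edges red] = (1/2)^15, and likewise for blue, so P[monochromatic] = 2·(1/2)^15 = 2^{1 − 15} = 1/16384.
By linearity of expectation: E[X] = C(10, 6) · 2^{1 − 15} = 210 · 1/16384 = 105/8192.
Numerically: E[X] ≈ 0.0128.

E[X] = C(10,6)·2^(1−C(6,2)) = 105/8192 ≈ 0.0128.


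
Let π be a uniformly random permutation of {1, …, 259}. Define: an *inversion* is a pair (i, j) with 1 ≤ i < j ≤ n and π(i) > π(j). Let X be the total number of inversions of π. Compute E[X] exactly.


Write X = Σ X_I over the C(259, 2) = 33411 pairs i < j, with X_I the indicator of one inversion.
There are 33411 indicators.
For each fixed pair i < j, the values π(i) and π(j) are two distinct elements of {1, …, 259} in uniformly random order; by symmetry P[π(i) > π(j)] = 1/2.
By linearity: E[X] = 33411 · (1/2) = C(259, 2) · (1/2) = 33411/2 = 33411/2 ≈ 16705.500.

E[X] = 33411/2 = 16705.500.


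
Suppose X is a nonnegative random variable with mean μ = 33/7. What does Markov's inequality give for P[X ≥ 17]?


μ = E[X] = 33/7, a = 17.
Markov: P[X ≥ 17] ≤ μ/a = (33/7)/17 = 33/119.
Numerically: ≈ 0.27731.
(Since a = 17 > μ = 4.71429, the bound 33/119 is < 1 and informative.)

P[X ≥ 17] ≤ 33/119 ≈ 0.27731.


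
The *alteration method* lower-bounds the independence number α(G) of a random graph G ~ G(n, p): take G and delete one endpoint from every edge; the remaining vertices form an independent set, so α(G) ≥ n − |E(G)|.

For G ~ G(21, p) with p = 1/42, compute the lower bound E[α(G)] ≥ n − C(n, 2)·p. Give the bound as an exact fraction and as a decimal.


E[|E(G)|] = C(21, 2)·p = 210 · (1/42) = 5.
E[α(G)] ≥ n − E[|E(G)|] = 21 − 5 = 16.
Numerically: ≈ 16.0000.
(This is only a lower bound; the true E[α(G)] may be larger.)

E[α(G)] ≥ 16 ≈ 16.0000.


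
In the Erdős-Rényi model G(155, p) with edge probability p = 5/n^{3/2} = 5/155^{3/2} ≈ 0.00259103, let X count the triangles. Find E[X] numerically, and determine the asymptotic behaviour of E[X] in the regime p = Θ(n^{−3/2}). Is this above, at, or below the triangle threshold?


Number of potential triangles: C(155, 3) = 608685.
Each occurs with probability p³ ≈ (0.00259103)³ ≈ 1.73947172e-08.
By linearity: E[X] = C(155, 3)·p³ ≈ 608685 · 1.73947172e-08 ≈ 0.010588.
Since α = 3/2 > 1, p = c/n^{3/2} = o(1/n) is below the triangle threshold p ~ 1/n. Asymptotically E[X] ~ (c³/6)·n^{3(1−α)} = (5³/6)·n^{-1.5} → 0, so by Markov's inequality G has no triangles w.h.p.

E[X] ≈ 0.010588; in regime p = Θ(1/n^{3/2}) E[X] tends to 0 (below the triangle threshold p ~ 1/n).


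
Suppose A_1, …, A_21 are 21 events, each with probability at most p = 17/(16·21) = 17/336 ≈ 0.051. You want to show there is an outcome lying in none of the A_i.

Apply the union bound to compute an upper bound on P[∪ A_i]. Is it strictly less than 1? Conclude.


Union bound: P[∪_{i=1}^{21} A_i] ≤ Σ_i P[A_i] ≤ 21·p = 21·(17/336) = 17/16.
Numerically: 17/16 ≈ 1.062.
Is 17/16 < 1? NO.
Since the bound 17/16 is ≥ 1, the union bound is uninformative here; it does NOT by itself certify existence.

21·p = 17/16 ≈ 1.062; existence NOT certified by the union bound.


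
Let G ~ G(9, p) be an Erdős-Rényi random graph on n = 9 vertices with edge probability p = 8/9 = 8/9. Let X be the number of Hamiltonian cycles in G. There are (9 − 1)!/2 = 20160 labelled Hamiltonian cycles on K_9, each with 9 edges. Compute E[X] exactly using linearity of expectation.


K_9 has (9 − 1)!/2 = 20160 labelled Hamiltonian cycles.
For each such Hamiltonian cycle H, let X_H = 1 if all 9 edges of H are present in G. Then P[X_H = 1] = p^{9} = (8/9)^{9} = 134217728/387420489.
By linearity: E[X] = Σ_H E[X_H] = 20160 · p^{9} = 20160 · 134217728/387420489 = 300647710720/43046721.
Numerically: E[X] ≈ 6984.

E[X] = 20160 · (8/9)^{9} = 300647710720/43046721 ≈ 6984.


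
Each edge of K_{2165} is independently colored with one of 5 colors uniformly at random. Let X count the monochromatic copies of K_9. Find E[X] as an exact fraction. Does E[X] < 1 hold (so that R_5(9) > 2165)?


E[X] = C(2165, 9) · 5^{1 − 36} = 2832220612024886803272630 · 5^{−35} = 2832220612024886803272630/2910383045673370361328125.
As a reduced fraction: E[X] = 566444122404977360654526/582076609134674072265625 ≈ 0.973.
Is E[X] < 1? YES.
Since E[X] < 1, there exists a 5-coloring of K_{2165} with no monochromatic K_9; hence R_5(9) > 2165.

E[X] = 566444122404977360654526/582076609134674072265625 ≈ 0.973; E[X] < 1, so R_5(9) > 2165.


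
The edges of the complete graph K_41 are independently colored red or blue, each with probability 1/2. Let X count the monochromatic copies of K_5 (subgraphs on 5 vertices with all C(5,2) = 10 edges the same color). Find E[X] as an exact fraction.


Let X = Σ_S X_S over the C(41, 5) = 749398 subsets S of size 5, where X_S = 1 if the K_5 on S is monochromatic.
For a fixed S, the K_5 on S has C(5, 2) = 10 edges. P[all 10 edges red] = (1/2)^10, and likewise for blue, so P[monochromatic] = 2·(1/2)^10 = 2^{1 − 10} = 1/512.
By linearity of expectation: E[X] = C(41, 5) · 2^{1 − 10} = 749398 · 1/512 = 374699/256.
Numerically: E[X] ≈ 1463.66797.

E[X] = C(41,5)·2^(1−C(5,2)) = 374699/256 ≈ 1463.66797.


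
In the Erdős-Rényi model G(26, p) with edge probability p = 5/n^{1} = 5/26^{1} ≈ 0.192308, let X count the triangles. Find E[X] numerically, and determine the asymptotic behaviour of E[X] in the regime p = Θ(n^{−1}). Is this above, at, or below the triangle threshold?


Number of potential triangles: C(26, 3) = 2600.
Each occurs with probability p³ ≈ (0.192308)³ ≈ 7.11197087e-03.
By linearity: E[X] = C(26, 3)·p³ ≈ 2600 · 7.11197087e-03 ≈ 18.491124.
Here α = 1, so p = 5/n is exactly at the triangle threshold p ~ 1/n. Asymptotically E[X] → c³/6 = 5³/6 = 125/6 ≈ 20.833333, a bounded constant. In this regime the triangle count is asymptotically Poisson(c³/6).

E[X] ≈ 18.491124; in regime p = Θ(1/n^{1}) E[X] stays bounded (at the triangle threshold p ~ 1/n).


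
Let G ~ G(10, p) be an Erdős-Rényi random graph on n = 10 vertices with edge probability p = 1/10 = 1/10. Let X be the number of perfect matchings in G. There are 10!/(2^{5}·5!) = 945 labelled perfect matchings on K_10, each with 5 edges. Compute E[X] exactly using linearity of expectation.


K_10 has 10!/(2^{5}·5!) = 945 labelled perfect matchings.
For each such perfect matching H, let X_H = 1 if all 5 edges of H are present in G. Then P[X_H = 1] = p^{5} = (1/10)^{5} = 1/100000.
By linearity: E[X] = Σ_H E[X_H] = 945 · p^{5} = 945 · 1/100000 = 189/20000.
Numerically: E[X] ≈ 0.00945.

E[X] = 945 · (1/10)^{5} = 189/20000 ≈ 0.00945.
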